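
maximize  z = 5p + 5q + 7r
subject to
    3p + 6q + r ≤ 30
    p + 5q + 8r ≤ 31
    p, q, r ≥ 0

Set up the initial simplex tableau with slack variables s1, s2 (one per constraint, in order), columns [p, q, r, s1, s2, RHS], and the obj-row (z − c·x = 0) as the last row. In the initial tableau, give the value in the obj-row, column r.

-7

The obj-row carries the negated objective coefficients: the r entry is -7.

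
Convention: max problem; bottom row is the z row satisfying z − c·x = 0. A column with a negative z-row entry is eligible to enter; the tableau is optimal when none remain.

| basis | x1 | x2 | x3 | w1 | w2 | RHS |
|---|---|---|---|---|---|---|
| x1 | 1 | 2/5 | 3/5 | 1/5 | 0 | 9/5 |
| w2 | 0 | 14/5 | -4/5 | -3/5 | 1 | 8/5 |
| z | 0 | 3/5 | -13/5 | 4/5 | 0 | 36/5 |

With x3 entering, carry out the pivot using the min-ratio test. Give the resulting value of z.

Ratio test on column x3 — row 1: (9/5)/(3/5) = 3; row 2: entry -4/5 ≤ 0. Minimum is 3 at row 1 (x1 leaves); pivot element 3/5.
Pivot on row 1; the z-row RHS becomes 36/5 − (-13/5)·3 = 15.

15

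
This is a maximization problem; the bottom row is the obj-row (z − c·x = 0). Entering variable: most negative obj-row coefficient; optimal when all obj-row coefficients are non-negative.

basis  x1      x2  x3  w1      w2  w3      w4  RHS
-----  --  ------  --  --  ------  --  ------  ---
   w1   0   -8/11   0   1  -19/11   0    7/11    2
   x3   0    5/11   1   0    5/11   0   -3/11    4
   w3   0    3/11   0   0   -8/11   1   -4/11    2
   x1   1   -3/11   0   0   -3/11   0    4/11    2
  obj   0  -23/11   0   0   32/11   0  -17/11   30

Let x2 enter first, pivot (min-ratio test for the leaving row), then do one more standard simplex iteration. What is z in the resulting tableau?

54

Ratio test on column x2 — row 1: entry -8/11 ≤ 0; row 2: 4/(5/11) = 44/5; row 3: 2/(3/11) = 22/3; row 4: entry -3/11 ≤ 0. Minimum is 22/3 at row 3 (w3 leaves); pivot element 3/11.
Pivot on row 3; the obj-row RHS becomes 30 − (-23/11)·(22/3) = 136/3.
Next entering variable (most negative obj-row entry -13/3): w4.
Ratio test on column w4 — row 1: entry -1/3 ≤ 0; row 2: (2/3)/(1/3) = 2; row 3: entry -4/3 ≤ 0; row 4: entry 0 ≤ 0. Minimum is 2 at row 2 (x3 leaves); pivot element 1/3.
After the second pivot the obj-row RHS is 136/3 − (-13/3)·2 = 54.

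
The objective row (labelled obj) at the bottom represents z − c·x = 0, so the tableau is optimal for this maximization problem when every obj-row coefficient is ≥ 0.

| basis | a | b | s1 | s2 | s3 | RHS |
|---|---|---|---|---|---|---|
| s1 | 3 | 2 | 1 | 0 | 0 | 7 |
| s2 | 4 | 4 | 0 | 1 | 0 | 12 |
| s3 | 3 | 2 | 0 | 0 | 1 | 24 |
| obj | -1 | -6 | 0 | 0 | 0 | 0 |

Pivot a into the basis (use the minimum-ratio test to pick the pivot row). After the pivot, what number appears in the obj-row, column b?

Ratio test on column a — row 1: 7/3 = 7/3; row 2: 12/4 = 3; row 3: 24/3 = 8. Minimum is 7/3 at row 1 (s1 leaves); pivot element 3.
Divide row 1 by 3; eliminate column a from the other rows.
obj-row update in column b: -6 − (-1)·(2/3) = -16/3.

-16/3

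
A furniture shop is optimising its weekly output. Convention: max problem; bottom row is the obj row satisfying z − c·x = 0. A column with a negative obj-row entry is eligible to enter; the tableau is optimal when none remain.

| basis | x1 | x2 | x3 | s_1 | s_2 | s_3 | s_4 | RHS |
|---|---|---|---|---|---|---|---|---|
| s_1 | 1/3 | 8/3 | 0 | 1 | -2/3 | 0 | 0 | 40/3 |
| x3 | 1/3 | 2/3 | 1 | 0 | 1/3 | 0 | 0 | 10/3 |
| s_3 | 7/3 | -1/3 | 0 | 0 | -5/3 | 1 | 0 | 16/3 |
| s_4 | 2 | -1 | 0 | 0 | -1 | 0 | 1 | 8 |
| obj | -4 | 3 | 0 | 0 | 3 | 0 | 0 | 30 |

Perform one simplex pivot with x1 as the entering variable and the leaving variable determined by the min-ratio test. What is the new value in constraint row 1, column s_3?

-1/7

Ratio test on column x1 — row 1: (40/3)/(1/3) = 40; row 2: (10/3)/(1/3) = 10; row 3: (16/3)/(7/3) = 16/7; row 4: 8/2 = 4. Minimum is 16/7 at row 3 (s_3 leaves); pivot element 7/3.
Divide row 3 by 7/3; eliminate column x1 from the other rows.
Row 1 update in column s_3: 0 − (1/3)·(3/7) = -1/7.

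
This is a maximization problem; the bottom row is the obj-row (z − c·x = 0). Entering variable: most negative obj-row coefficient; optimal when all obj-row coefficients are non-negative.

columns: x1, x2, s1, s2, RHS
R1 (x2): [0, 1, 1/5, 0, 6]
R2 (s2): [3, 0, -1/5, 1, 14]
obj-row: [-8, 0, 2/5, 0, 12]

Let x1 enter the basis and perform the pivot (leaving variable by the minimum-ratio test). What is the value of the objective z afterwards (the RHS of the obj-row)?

148/3

Ratio test on column x1 — row 1: entry 0 ≤ 0; row 2: 14/3 = 14/3. Minimum is 14/3 at row 2 (s2 leaves); pivot element 3.
Pivot on row 2; the obj-row RHS becomes 12 − (-8)·(14/3) = 148/3.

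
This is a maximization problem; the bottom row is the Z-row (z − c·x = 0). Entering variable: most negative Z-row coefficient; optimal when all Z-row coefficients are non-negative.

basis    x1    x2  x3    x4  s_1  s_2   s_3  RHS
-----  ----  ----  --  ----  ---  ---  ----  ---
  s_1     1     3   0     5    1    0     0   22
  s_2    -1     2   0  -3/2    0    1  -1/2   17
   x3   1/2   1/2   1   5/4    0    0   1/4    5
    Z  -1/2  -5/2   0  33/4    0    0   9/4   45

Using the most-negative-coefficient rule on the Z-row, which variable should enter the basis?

x2

Negative Z-row entries: x1: -1/2, x2: -5/2.
The most negative is -5/2 in column x2, so x2 enters.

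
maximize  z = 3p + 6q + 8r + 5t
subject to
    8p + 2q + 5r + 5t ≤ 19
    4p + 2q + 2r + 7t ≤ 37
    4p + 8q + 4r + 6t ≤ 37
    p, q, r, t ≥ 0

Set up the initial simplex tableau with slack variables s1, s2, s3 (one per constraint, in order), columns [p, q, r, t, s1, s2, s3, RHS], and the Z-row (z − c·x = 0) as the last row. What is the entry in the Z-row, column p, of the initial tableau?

-3

The Z-row carries the negated objective coefficients: the p entry is -3.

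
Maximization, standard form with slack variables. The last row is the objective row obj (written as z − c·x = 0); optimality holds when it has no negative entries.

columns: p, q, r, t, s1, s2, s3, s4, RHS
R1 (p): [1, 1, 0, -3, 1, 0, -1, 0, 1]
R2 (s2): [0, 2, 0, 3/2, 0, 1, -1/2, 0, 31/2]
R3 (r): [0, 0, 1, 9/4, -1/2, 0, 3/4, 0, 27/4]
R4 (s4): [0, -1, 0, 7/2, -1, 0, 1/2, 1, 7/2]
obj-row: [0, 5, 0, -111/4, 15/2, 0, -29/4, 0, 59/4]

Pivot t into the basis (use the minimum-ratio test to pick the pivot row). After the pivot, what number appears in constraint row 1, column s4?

Ratio test on column t — row 1: entry -3 ≤ 0; row 2: (31/2)/(3/2) = 31/3; row 3: (27/4)/(9/4) = 3; row 4: (7/2)/(7/2) = 1. Minimum is 1 at row 4 (s4 leaves); pivot element 7/2.
Divide row 4 by 7/2; eliminate column t from the other rows.
Row 1 update in column s4: 0 − (-3)·(2/7) = 6/7.

6/7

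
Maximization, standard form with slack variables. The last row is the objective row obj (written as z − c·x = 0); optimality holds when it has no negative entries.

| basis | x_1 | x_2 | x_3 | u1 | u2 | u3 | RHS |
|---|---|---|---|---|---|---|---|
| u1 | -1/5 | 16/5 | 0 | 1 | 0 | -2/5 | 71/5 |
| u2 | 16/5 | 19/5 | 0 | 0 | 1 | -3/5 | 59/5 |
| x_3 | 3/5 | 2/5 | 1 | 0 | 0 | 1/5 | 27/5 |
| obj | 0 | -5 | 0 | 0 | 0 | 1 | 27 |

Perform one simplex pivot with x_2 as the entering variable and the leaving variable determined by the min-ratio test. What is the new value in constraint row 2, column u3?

-3/19

Ratio test on column x_2 — row 1: (71/5)/(16/5) = 71/16; row 2: (59/5)/(19/5) = 59/19; row 3: (27/5)/(2/5) = 27/2. Minimum is 59/19 at row 2 (u2 leaves); pivot element 19/5.
Divide row 2 by 19/5; eliminate column x_2 from the other rows.
In the new row 2, the u3 entry is the old entry divided by the pivot: (-3/5)/(19/5) = -3/19.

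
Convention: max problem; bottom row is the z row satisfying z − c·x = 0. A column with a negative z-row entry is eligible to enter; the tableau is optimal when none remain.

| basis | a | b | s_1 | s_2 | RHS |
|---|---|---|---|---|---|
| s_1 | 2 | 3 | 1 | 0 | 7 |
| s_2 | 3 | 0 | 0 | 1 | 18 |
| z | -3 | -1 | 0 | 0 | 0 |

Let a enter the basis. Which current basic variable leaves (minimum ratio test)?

s_1

Column a entries and ratios — s_1: 7/2 = 7/2; s_2: 18/3 = 6.
Smallest ratio is 7/2 in the row of s_1, so s_1 leaves.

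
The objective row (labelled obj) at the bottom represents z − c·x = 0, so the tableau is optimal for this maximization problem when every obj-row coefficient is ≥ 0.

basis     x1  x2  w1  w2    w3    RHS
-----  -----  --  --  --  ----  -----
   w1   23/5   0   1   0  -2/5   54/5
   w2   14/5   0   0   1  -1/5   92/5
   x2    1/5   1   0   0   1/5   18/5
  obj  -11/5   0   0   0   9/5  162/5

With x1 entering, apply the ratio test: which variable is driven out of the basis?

w1

Column x1 entries and ratios — w1: (54/5)/(23/5) = 54/23; w2: (92/5)/(14/5) = 46/7; x2: (18/5)/(1/5) = 18.
Smallest ratio is 54/23 in the row of w1, so w1 leaves.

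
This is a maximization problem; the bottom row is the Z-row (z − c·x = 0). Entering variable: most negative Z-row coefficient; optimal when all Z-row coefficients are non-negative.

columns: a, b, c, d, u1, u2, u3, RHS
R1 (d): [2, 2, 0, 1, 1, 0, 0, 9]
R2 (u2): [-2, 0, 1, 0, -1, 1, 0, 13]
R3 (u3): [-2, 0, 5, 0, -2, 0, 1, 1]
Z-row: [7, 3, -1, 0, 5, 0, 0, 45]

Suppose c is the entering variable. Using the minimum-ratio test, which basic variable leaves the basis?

Column c entries and ratios — d: 0 ≤ 0, skip; u2: 13/1 = 13; u3: 1/5 = 1/5.
Smallest ratio is 1/5 in the row of u3, so u3 leaves.

u3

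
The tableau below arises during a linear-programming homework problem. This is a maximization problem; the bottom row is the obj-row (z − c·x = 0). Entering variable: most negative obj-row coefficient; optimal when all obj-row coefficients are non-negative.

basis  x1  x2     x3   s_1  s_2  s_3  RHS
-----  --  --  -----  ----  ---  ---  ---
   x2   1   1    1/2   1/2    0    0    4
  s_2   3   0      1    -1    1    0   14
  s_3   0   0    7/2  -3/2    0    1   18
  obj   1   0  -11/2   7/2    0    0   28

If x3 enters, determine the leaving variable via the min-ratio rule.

s_3

Column x3 entries and ratios — x2: 4/(1/2) = 8; s_2: 14/1 = 14; s_3: 18/(7/2) = 36/7.
Smallest ratio is 36/7 in the row of s_3, so s_3 leaves.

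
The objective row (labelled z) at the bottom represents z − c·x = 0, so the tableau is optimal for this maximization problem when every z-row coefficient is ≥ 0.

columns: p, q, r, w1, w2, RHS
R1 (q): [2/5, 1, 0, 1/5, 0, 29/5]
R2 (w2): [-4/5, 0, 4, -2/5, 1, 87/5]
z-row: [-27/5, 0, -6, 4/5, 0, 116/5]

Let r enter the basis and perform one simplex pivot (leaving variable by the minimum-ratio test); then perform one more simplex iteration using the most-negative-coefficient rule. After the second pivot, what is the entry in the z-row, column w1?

Ratio test on column r — row 1: entry 0 ≤ 0; row 2: (87/5)/4 = 87/20. Minimum is 87/20 at row 2 (w2 leaves); pivot element 4.
Divide row 2 by 4; eliminate column r from the other rows.
Second iteration: most negative z-row entry is -33/5 in column p, so p enters.
Ratio test on column p — row 1: (29/5)/(2/5) = 29/2; row 2: entry -1/5 ≤ 0. Minimum is 29/2 at row 1 (q leaves); pivot element 2/5.
Divide row 1 by 2/5; eliminate column p from the other rows.
After both pivots, the entry at the z-row, column w1 is 7/2.

7/2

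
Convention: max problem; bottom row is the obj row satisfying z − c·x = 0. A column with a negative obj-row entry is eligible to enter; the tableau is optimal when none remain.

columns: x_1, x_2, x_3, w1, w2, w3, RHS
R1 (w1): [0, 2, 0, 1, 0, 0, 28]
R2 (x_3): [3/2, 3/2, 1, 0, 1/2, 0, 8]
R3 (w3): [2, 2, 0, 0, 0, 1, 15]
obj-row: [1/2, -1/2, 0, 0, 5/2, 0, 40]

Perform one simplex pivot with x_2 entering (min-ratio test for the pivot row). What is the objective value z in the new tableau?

128/3

Ratio test on column x_2 — row 1: 28/2 = 14; row 2: 8/(3/2) = 16/3; row 3: 15/2 = 15/2. Minimum is 16/3 at row 2 (x_3 leaves); pivot element 3/2.
Pivot on row 2; the obj-row RHS becomes 40 − (-1/2)·(16/3) = 128/3.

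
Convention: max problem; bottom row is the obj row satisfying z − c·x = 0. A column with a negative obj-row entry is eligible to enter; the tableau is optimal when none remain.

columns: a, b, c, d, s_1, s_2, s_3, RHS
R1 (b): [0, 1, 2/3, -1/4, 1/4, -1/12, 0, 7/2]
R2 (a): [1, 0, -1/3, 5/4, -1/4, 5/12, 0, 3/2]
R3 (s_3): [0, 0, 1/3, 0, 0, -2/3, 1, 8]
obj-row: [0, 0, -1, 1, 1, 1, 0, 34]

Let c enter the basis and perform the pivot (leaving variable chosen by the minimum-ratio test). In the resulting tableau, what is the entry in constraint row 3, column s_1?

Ratio test on column c — row 1: (7/2)/(2/3) = 21/4; row 2: entry -1/3 ≤ 0; row 3: 8/(1/3) = 24. Minimum is 21/4 at row 1 (b leaves); pivot element 2/3.
Divide row 1 by 2/3; eliminate column c from the other rows.
Row 3 update in column s_1: 0 − (1/3)·(3/8) = -1/8.

-1/8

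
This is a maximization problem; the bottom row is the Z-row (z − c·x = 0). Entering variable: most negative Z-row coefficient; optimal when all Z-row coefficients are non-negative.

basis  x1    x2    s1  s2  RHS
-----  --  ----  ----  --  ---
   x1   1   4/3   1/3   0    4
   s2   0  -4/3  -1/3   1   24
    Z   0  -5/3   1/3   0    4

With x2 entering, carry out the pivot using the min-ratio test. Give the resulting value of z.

9

Ratio test on column x2 — row 1: 4/(4/3) = 3; row 2: entry -4/3 ≤ 0. Minimum is 3 at row 1 (x1 leaves); pivot element 4/3.
Pivot on row 1; the Z-row RHS becomes 4 − (-5/3)·3 = 9.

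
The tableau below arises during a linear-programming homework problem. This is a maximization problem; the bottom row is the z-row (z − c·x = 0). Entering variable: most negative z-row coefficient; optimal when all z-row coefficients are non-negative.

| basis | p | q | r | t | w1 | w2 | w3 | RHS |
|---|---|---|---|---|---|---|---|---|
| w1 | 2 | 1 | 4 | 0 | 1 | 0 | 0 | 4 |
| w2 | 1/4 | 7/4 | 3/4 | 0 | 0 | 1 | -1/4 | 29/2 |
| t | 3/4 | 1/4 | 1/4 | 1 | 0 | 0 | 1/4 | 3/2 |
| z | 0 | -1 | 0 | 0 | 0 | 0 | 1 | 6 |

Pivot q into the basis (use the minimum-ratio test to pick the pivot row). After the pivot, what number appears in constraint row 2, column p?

-13/4

Ratio test on column q — row 1: 4/1 = 4; row 2: (29/2)/(7/4) = 58/7; row 3: (3/2)/(1/4) = 6. Minimum is 4 at row 1 (w1 leaves); pivot element 1.
Divide row 1 by 1; eliminate column q from the other rows.
Row 2 update in column p: 1/4 − (7/4)·2 = -13/4.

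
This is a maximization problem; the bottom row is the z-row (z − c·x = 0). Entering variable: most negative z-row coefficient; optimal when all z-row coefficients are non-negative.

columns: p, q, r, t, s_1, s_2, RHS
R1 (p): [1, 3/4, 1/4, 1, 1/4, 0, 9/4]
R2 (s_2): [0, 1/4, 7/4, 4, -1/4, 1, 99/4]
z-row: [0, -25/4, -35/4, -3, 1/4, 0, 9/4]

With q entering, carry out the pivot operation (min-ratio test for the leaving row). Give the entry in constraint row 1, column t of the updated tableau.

Ratio test on column q — row 1: (9/4)/(3/4) = 3; row 2: (99/4)/(1/4) = 99. Minimum is 3 at row 1 (p leaves); pivot element 3/4.
Divide row 1 by 3/4; eliminate column q from the other rows.
In the new row 1, the t entry is the old entry divided by the pivot: 1/(3/4) = 4/3.

4/3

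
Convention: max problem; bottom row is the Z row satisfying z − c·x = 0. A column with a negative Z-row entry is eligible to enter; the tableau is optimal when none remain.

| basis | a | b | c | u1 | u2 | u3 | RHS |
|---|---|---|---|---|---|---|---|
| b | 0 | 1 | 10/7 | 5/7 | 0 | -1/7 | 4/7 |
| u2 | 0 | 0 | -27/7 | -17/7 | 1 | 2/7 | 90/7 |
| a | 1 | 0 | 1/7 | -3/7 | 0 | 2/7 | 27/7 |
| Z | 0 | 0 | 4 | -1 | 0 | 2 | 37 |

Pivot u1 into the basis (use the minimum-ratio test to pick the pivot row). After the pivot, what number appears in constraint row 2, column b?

Ratio test on column u1 — row 1: (4/7)/(5/7) = 4/5; row 2: entry -17/7 ≤ 0; row 3: entry -3/7 ≤ 0. Minimum is 4/5 at row 1 (b leaves); pivot element 5/7.
Divide row 1 by 5/7; eliminate column u1 from the other rows.
Row 2 update in column b: 0 − (-17/7)·(7/5) = 17/5.

17/5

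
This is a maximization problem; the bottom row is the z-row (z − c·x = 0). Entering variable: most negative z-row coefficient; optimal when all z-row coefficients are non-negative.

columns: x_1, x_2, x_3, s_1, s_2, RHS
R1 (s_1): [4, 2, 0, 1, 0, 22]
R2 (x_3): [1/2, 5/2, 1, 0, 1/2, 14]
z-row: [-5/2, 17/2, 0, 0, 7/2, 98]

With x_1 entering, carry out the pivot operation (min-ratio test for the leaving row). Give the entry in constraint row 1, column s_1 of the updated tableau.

1/4

Ratio test on column x_1 — row 1: 22/4 = 11/2; row 2: 14/(1/2) = 28. Minimum is 11/2 at row 1 (s_1 leaves); pivot element 4.
Divide row 1 by 4; eliminate column x_1 from the other rows.
In the new row 1, the s_1 entry is the old entry divided by the pivot: 1/4 = 1/4.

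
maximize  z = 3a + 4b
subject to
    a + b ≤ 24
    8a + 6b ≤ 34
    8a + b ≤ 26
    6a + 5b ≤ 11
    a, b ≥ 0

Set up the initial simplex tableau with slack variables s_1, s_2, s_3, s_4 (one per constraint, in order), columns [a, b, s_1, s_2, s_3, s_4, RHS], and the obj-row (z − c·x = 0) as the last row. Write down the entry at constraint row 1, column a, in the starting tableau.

Constraint 1 has coefficient 1 on a.

1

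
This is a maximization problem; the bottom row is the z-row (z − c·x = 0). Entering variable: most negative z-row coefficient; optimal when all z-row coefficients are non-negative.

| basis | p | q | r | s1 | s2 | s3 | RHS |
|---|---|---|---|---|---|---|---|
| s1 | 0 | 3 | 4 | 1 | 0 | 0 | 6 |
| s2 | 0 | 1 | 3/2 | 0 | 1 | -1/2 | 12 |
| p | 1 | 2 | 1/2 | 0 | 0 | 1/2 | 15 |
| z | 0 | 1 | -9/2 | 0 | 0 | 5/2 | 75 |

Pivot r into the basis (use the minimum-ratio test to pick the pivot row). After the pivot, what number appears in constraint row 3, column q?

Ratio test on column r — row 1: 6/4 = 3/2; row 2: 12/(3/2) = 8; row 3: 15/(1/2) = 30. Minimum is 3/2 at row 1 (s1 leaves); pivot element 4.
Divide row 1 by 4; eliminate column r from the other rows.
Row 3 update in column q: 2 − (1/2)·(3/4) = 13/8.

13/8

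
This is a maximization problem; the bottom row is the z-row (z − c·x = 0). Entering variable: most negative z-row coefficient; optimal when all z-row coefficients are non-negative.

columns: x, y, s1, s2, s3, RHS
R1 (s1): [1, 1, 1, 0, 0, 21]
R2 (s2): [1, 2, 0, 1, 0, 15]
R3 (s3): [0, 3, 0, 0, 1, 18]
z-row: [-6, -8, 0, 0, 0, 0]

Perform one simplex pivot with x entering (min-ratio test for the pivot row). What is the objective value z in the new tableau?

Ratio test on column x — row 1: 21/1 = 21; row 2: 15/1 = 15; row 3: entry 0 ≤ 0. Minimum is 15 at row 2 (s2 leaves); pivot element 1.
Pivot on row 2; the z-row RHS becomes 0 − (-6)·15 = 90.

90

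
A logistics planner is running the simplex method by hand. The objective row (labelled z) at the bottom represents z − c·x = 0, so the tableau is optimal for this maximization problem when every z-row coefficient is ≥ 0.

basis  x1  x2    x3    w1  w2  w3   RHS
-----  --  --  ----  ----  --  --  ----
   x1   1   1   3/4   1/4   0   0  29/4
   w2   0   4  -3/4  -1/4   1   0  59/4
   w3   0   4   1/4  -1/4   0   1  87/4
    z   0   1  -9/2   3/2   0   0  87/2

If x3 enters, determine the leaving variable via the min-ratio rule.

Column x3 entries and ratios — x1: (29/4)/(3/4) = 29/3; w2: -3/4 ≤ 0, skip; w3: (87/4)/(1/4) = 87.
Smallest ratio is 29/3 in the row of x1, so x1 leaves.

x1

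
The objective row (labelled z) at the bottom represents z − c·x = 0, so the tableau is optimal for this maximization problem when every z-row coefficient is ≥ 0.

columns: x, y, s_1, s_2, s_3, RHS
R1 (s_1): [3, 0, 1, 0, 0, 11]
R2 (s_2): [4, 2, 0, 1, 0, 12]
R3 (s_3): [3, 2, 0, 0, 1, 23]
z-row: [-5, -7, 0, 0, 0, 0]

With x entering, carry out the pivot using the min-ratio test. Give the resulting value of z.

15

Ratio test on column x — row 1: 11/3 = 11/3; row 2: 12/4 = 3; row 3: 23/3 = 23/3. Minimum is 3 at row 2 (s_2 leaves); pivot element 4.
Pivot on row 2; the z-row RHS becomes 0 − (-5)·3 = 15.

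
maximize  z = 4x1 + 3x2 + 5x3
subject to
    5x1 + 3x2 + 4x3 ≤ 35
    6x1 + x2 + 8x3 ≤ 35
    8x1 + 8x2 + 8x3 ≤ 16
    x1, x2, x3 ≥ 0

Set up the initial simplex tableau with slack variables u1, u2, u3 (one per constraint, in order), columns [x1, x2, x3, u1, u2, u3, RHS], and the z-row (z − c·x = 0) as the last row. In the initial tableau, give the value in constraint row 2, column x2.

1

Constraint 2 has coefficient 1 on x2.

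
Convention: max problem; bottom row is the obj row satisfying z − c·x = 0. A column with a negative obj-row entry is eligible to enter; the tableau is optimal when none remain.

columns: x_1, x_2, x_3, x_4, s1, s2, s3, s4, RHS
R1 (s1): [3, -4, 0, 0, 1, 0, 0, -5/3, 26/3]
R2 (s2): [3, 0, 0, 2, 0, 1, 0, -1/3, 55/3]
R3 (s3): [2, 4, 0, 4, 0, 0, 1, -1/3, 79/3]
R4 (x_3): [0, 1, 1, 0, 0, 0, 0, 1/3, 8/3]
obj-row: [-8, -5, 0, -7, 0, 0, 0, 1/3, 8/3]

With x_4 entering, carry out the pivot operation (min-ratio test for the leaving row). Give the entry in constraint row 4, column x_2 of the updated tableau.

1

Ratio test on column x_4 — row 1: entry 0 ≤ 0; row 2: (55/3)/2 = 55/6; row 3: (79/3)/4 = 79/12; row 4: entry 0 ≤ 0. Minimum is 79/12 at row 3 (s3 leaves); pivot element 4.
Divide row 3 by 4; eliminate column x_4 from the other rows.
Row 4 update in column x_2: 1 − 0·1 = 1.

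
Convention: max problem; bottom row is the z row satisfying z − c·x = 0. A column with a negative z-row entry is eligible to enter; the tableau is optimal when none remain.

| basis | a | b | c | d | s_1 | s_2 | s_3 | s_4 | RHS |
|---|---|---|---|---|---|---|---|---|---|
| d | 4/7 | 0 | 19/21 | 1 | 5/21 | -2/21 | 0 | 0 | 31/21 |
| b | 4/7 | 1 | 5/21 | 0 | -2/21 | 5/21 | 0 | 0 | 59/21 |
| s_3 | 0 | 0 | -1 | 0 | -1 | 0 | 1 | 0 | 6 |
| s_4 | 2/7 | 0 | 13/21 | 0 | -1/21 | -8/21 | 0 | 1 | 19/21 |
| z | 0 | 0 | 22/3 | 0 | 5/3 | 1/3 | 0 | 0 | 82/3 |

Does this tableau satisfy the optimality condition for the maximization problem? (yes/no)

yes

Every z-row coefficient is ≥ 0, so the tableau is optimal.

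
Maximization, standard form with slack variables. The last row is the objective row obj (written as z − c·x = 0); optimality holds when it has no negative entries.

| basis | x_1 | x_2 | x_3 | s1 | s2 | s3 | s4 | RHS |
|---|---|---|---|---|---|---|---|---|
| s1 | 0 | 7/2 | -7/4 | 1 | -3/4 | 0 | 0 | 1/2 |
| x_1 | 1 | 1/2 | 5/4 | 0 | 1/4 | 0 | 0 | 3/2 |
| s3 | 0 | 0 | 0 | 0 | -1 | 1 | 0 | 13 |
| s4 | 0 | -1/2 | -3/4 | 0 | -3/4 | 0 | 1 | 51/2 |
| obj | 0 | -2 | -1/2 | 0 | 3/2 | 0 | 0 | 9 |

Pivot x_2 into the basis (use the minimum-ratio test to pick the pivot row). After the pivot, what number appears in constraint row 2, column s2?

5/14

Ratio test on column x_2 — row 1: (1/2)/(7/2) = 1/7; row 2: (3/2)/(1/2) = 3; row 3: entry 0 ≤ 0; row 4: entry -1/2 ≤ 0. Minimum is 1/7 at row 1 (s1 leaves); pivot element 7/2.
Divide row 1 by 7/2; eliminate column x_2 from the other rows.
Row 2 update in column s2: 1/4 − (1/2)·(-3/14) = 5/14.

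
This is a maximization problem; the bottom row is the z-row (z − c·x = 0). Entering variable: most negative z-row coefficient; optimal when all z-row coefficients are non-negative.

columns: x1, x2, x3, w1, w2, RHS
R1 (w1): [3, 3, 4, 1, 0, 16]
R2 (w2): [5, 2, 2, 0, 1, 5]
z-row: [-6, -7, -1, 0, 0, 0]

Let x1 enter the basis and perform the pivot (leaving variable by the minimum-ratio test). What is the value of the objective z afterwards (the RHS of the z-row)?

6

Ratio test on column x1 — row 1: 16/3 = 16/3; row 2: 5/5 = 1. Minimum is 1 at row 2 (w2 leaves); pivot element 5.
Pivot on row 2; the z-row RHS becomes 0 − (-6)·1 = 6.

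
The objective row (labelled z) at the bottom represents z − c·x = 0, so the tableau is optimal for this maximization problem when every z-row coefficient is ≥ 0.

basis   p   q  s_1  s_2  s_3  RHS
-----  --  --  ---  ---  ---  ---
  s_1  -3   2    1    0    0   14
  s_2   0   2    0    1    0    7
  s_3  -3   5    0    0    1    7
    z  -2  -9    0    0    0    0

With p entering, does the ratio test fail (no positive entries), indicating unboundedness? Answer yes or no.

yes

Every constraint-row entry in column p is ≤ 0, so increasing p is unbounded.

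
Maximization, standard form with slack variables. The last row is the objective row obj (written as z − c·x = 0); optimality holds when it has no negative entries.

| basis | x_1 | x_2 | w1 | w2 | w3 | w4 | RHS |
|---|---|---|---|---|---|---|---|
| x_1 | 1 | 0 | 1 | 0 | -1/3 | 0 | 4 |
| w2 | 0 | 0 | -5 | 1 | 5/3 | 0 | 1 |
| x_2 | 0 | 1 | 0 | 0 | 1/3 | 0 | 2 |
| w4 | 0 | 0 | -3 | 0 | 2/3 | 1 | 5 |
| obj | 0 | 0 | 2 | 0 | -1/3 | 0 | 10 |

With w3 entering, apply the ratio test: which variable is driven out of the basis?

Column w3 entries and ratios — x_1: -1/3 ≤ 0, skip; w2: 1/(5/3) = 3/5; x_2: 2/(1/3) = 6; w4: 5/(2/3) = 15/2.
Smallest ratio is 3/5 in the row of w2, so w2 leaves.

w2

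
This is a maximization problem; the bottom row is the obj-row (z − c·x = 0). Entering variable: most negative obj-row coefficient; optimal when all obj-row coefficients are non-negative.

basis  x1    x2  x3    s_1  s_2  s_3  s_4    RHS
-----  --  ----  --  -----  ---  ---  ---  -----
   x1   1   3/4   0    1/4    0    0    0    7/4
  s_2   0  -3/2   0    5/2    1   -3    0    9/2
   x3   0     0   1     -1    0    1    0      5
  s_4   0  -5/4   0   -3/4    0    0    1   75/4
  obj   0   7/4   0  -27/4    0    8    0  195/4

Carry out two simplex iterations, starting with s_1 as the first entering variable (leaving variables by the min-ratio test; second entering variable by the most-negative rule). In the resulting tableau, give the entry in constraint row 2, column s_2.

1/3

Ratio test on column s_1 — row 1: (7/4)/(1/4) = 7; row 2: (9/2)/(5/2) = 9/5; row 3: entry -1 ≤ 0; row 4: entry -3/4 ≤ 0. Minimum is 9/5 at row 2 (s_2 leaves); pivot element 5/2.
Divide row 2 by 5/2; eliminate column s_1 from the other rows.
Second iteration: most negative obj-row entry is -23/10 in column x2, so x2 enters.
Ratio test on column x2 — row 1: (13/10)/(9/10) = 13/9; row 2: entry -3/5 ≤ 0; row 3: entry -3/5 ≤ 0; row 4: entry -17/10 ≤ 0. Minimum is 13/9 at row 1 (x1 leaves); pivot element 9/10.
Divide row 1 by 9/10; eliminate column x2 from the other rows.
After both pivots, the entry at constraint row 2, column s_2 is 1/3.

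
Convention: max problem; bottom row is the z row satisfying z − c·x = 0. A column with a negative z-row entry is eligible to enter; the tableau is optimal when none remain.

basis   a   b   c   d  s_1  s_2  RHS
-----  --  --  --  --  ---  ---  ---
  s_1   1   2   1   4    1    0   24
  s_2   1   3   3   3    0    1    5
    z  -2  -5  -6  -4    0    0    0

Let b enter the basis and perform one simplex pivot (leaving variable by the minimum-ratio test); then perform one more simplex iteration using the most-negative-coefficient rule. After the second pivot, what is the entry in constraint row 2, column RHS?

Ratio test on column b — row 1: 24/2 = 12; row 2: 5/3 = 5/3. Minimum is 5/3 at row 2 (s_2 leaves); pivot element 3.
Divide row 2 by 3; eliminate column b from the other rows.
Second iteration: most negative z-row entry is -1 in column c, so c enters.
Ratio test on column c — row 1: entry -1 ≤ 0; row 2: (5/3)/1 = 5/3. Minimum is 5/3 at row 2 (b leaves); pivot element 1.
Divide row 2 by 1; eliminate column c from the other rows.
After both pivots, the entry at constraint row 2, column RHS is 5/3.

5/3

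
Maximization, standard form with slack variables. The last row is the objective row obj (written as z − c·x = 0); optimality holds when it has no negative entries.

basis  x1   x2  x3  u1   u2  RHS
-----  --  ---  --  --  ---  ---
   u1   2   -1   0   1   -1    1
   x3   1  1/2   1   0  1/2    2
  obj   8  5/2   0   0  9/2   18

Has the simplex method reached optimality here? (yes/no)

Every obj-row coefficient is ≥ 0, so the tableau is optimal.

yes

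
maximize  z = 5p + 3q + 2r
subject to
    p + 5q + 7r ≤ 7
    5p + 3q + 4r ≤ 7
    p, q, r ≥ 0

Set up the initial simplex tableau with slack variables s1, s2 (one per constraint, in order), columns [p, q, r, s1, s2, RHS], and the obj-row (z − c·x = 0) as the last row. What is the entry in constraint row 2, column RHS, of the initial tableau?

The RHS of constraint 2 is b_2 = 7.

7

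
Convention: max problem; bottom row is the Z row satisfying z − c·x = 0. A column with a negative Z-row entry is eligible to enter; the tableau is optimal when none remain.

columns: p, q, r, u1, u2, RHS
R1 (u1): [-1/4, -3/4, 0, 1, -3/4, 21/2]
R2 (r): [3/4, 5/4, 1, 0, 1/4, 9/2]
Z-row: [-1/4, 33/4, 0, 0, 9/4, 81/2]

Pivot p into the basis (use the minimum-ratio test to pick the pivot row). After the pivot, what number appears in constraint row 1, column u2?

-2/3

Ratio test on column p — row 1: entry -1/4 ≤ 0; row 2: (9/2)/(3/4) = 6. Minimum is 6 at row 2 (r leaves); pivot element 3/4.
Divide row 2 by 3/4; eliminate column p from the other rows.
Row 1 update in column u2: -3/4 − (-1/4)·(1/3) = -2/3.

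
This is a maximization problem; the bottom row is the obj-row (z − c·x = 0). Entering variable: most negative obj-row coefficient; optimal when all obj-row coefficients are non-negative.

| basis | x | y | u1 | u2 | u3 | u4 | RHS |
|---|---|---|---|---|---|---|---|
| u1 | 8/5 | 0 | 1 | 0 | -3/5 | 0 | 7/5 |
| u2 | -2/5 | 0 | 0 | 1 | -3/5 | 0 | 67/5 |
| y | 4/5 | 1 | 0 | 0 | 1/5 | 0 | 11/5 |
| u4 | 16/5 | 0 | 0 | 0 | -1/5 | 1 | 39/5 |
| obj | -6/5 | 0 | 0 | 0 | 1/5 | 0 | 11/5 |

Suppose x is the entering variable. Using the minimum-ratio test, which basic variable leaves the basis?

Column x entries and ratios — u1: (7/5)/(8/5) = 7/8; u2: -2/5 ≤ 0, skip; y: (11/5)/(4/5) = 11/4; u4: (39/5)/(16/5) = 39/16.
Smallest ratio is 7/8 in the row of u1, so u1 leaves.

u1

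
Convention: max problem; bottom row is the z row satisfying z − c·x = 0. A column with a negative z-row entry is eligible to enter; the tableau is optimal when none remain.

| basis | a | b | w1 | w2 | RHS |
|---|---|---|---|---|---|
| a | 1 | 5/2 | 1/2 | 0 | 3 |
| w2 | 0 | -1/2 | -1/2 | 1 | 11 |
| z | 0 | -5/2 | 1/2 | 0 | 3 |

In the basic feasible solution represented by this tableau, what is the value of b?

0

b is not in the basis, so in the current basic feasible solution b = 0.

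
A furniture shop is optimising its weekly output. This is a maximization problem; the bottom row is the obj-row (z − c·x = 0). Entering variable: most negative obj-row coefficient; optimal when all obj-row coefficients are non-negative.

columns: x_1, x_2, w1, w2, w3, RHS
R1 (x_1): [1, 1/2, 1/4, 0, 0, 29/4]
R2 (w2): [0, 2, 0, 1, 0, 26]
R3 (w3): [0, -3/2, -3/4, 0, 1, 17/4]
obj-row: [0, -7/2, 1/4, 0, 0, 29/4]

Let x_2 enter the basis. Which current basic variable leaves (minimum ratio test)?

w2

Column x_2 entries and ratios — x_1: (29/4)/(1/2) = 29/2; w2: 26/2 = 13; w3: -3/2 ≤ 0, skip.
Smallest ratio is 13 in the row of w2, so w2 leaves.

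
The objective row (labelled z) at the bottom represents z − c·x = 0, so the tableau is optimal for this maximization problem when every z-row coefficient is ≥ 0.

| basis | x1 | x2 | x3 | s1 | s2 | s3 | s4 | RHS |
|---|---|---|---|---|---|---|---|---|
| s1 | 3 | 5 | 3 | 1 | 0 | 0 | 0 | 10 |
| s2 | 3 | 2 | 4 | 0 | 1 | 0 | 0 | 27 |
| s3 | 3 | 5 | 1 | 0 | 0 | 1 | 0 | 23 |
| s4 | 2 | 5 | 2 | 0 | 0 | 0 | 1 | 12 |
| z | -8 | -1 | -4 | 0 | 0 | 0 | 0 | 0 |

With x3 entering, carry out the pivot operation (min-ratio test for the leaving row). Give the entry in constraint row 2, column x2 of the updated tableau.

Ratio test on column x3 — row 1: 10/3 = 10/3; row 2: 27/4 = 27/4; row 3: 23/1 = 23; row 4: 12/2 = 6. Minimum is 10/3 at row 1 (s1 leaves); pivot element 3.
Divide row 1 by 3; eliminate column x3 from the other rows.
Row 2 update in column x2: 2 − 4·(5/3) = -14/3.

-14/3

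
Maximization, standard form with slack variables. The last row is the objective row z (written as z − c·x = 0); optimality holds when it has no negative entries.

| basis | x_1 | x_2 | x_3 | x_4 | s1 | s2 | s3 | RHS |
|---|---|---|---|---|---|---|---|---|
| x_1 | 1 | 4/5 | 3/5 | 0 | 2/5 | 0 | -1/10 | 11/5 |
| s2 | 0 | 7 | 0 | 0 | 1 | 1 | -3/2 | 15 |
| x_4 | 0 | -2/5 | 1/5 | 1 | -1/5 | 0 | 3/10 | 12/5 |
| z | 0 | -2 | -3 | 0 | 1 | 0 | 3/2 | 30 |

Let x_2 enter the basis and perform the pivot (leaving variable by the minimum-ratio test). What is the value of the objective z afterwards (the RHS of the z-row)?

Ratio test on column x_2 — row 1: (11/5)/(4/5) = 11/4; row 2: 15/7 = 15/7; row 3: entry -2/5 ≤ 0. Minimum is 15/7 at row 2 (s2 leaves); pivot element 7.
Pivot on row 2; the z-row RHS becomes 30 − (-2)·(15/7) = 240/7.

240/7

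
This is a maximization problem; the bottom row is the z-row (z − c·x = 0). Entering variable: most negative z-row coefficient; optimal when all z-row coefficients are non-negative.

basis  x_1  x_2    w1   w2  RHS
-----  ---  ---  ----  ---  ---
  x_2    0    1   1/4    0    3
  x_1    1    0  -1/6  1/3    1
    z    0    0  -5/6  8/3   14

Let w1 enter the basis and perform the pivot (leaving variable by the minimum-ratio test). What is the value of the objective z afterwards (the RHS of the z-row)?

Ratio test on column w1 — row 1: 3/(1/4) = 12; row 2: entry -1/6 ≤ 0. Minimum is 12 at row 1 (x_2 leaves); pivot element 1/4.
Pivot on row 1; the z-row RHS becomes 14 − (-5/6)·12 = 24.

24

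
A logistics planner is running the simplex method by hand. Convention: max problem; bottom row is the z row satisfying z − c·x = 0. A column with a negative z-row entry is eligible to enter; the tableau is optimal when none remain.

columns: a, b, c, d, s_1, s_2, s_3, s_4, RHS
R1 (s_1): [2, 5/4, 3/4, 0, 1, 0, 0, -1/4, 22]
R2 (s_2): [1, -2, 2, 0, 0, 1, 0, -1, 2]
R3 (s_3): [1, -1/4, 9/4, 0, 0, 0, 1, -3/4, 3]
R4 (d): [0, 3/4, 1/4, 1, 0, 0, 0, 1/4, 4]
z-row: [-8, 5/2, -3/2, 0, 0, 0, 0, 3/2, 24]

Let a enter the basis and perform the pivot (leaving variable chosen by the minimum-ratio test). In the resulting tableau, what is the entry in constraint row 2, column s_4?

-1

Ratio test on column a — row 1: 22/2 = 11; row 2: 2/1 = 2; row 3: 3/1 = 3; row 4: entry 0 ≤ 0. Minimum is 2 at row 2 (s_2 leaves); pivot element 1.
Divide row 2 by 1; eliminate column a from the other rows.
In the new row 2, the s_4 entry is the old entry divided by the pivot: (-1)/1 = -1.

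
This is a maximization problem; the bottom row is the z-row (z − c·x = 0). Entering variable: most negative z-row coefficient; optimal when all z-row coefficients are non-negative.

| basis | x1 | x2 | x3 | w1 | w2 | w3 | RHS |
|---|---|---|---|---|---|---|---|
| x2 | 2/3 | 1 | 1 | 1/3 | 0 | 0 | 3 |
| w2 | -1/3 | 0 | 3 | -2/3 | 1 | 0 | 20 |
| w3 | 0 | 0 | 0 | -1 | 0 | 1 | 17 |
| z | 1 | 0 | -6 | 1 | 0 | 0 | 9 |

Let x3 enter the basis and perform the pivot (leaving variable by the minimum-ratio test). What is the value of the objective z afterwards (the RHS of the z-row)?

Ratio test on column x3 — row 1: 3/1 = 3; row 2: 20/3 = 20/3; row 3: entry 0 ≤ 0. Minimum is 3 at row 1 (x2 leaves); pivot element 1.
Pivot on row 1; the z-row RHS becomes 9 − (-6)·3 = 27.

27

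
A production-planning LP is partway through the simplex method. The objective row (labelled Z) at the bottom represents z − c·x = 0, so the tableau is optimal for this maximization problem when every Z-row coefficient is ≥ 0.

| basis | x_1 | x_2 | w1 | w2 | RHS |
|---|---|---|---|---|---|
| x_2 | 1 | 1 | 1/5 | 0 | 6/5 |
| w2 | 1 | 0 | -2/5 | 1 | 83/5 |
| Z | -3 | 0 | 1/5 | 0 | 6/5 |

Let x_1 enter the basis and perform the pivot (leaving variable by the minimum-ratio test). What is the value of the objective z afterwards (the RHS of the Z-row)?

Ratio test on column x_1 — row 1: (6/5)/1 = 6/5; row 2: (83/5)/1 = 83/5. Minimum is 6/5 at row 1 (x_2 leaves); pivot element 1.
Pivot on row 1; the Z-row RHS becomes 6/5 − (-3)·(6/5) = 24/5.

24/5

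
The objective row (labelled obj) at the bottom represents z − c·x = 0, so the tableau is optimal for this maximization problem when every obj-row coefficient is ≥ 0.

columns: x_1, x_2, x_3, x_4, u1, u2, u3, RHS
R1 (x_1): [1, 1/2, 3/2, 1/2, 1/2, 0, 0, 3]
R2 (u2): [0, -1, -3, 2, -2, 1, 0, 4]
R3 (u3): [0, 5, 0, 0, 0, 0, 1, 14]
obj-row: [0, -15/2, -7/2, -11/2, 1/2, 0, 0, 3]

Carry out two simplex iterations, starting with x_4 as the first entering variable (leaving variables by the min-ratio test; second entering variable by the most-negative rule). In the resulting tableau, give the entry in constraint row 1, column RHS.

8/9

Ratio test on column x_4 — row 1: 3/(1/2) = 6; row 2: 4/2 = 2; row 3: entry 0 ≤ 0. Minimum is 2 at row 2 (u2 leaves); pivot element 2.
Divide row 2 by 2; eliminate column x_4 from the other rows.
Second iteration: most negative obj-row entry is -47/4 in column x_3, so x_3 enters.
Ratio test on column x_3 — row 1: 2/(9/4) = 8/9; row 2: entry -3/2 ≤ 0; row 3: entry 0 ≤ 0. Minimum is 8/9 at row 1 (x_1 leaves); pivot element 9/4.
Divide row 1 by 9/4; eliminate column x_3 from the other rows.
After both pivots, the entry at constraint row 1, column RHS is 8/9.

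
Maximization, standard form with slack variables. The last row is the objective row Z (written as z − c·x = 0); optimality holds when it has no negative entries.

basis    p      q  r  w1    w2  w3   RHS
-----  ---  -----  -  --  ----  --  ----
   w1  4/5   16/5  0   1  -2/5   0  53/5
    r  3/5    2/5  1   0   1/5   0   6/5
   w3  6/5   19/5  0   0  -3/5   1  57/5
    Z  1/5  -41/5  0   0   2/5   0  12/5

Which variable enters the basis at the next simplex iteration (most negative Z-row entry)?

Negative Z-row entries: q: -41/5.
The most negative is -41/5 in column q, so q enters.

q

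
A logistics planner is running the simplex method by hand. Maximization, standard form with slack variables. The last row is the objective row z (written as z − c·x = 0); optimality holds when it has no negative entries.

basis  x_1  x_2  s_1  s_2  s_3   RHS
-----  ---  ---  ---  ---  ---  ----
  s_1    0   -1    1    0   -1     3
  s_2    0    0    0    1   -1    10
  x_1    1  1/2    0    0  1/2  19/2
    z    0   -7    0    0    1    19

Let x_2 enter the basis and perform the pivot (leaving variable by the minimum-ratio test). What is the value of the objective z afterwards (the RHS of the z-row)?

152

Ratio test on column x_2 — row 1: entry -1 ≤ 0; row 2: entry 0 ≤ 0; row 3: (19/2)/(1/2) = 19. Minimum is 19 at row 3 (x_1 leaves); pivot element 1/2.
Pivot on row 3; the z-row RHS becomes 19 − (-7)·19 = 152.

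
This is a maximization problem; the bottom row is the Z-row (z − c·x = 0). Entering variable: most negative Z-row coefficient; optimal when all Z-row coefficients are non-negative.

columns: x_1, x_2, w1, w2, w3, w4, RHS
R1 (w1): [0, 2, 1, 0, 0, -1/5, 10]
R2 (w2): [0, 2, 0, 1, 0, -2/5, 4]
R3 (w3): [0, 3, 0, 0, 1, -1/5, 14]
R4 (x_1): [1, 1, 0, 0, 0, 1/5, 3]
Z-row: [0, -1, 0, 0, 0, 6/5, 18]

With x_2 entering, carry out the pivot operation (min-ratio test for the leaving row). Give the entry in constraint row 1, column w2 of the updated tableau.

Ratio test on column x_2 — row 1: 10/2 = 5; row 2: 4/2 = 2; row 3: 14/3 = 14/3; row 4: 3/1 = 3. Minimum is 2 at row 2 (w2 leaves); pivot element 2.
Divide row 2 by 2; eliminate column x_2 from the other rows.
Row 1 update in column w2: 0 − 2·(1/2) = -1.

-1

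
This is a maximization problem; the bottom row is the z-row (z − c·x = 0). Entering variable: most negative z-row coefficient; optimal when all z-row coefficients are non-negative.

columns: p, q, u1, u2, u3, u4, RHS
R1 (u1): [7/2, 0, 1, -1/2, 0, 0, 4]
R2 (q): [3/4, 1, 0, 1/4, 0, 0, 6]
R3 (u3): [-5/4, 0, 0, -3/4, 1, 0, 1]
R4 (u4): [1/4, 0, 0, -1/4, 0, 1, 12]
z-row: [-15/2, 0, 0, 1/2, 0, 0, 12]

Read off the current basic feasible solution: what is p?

0

p is not in the basis, so in the current basic feasible solution p = 0.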